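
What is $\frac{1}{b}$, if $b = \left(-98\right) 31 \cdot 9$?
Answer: $- \frac{1}{27342} \approx -3.6574 \cdot 10^{-5}$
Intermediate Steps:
$b = -27342$ ($b = \left(-3038\right) 9 = -27342$)
$\frac{1}{b} = \frac{1}{-27342} = - \frac{1}{27342}$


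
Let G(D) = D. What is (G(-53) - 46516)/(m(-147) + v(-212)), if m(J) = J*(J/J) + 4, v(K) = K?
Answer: 46569/355 ≈ 131.18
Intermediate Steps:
m(J) = 4 + J (m(J) = J*1 + 4 = J + 4 = 4 + J)
(G(-53) - 46516)/(m(-147) + v(-212)) = (-53 - 46516)/((4 - 147) - 212) = -46569/(-143 - 212) = -46569/(-355) = -46569*(-1/355) = 46569/355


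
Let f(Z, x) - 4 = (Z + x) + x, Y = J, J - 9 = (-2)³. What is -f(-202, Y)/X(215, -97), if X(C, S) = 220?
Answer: 49/55 ≈ 0.89091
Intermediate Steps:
J = 1 (J = 9 + (-2)³ = 9 - 8 = 1)
Y = 1
f(Z, x) = 4 + Z + 2*x (f(Z, x) = 4 + ((Z + x) + x) = 4 + (Z + 2*x) = 4 + Z + 2*x)
-f(-202, Y)/X(215, -97) = -(4 - 202 + 2*1)/220 = -(4 - 202 + 2)/220 = -(-196)/220 = -1*(-49/55) = 49/55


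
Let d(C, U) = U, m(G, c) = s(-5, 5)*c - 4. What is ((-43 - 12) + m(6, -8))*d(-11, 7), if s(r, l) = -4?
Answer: -189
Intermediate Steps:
m(G, c) = -4 - 4*c (m(G, c) = -4*c - 4 = -4 - 4*c)
((-43 - 12) + m(6, -8))*d(-11, 7) = ((-43 - 12) + (-4 - 4*(-8)))*7 = (-55 + (-4 + 32))*7 = (-55 + 28)*7 = -27*7 = -189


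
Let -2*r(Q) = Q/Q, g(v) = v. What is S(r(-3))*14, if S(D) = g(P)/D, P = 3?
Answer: -84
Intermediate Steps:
r(Q) = -½ (r(Q) = -Q/(2*Q) = -½*1 = -½)
S(D) = 3/D
S(r(-3))*14 = (3/(-½))*14 = (3*(-2))*14 = -6*14 = -84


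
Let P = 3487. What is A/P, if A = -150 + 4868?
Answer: 4718/3487 ≈ 1.3530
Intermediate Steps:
A = 4718
A/P = 4718/3487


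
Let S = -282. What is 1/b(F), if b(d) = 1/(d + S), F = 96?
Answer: -186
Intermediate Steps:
b(d) = 1/(-282 + d) (b(d) = 1/(d - 282) = 1/(-282 + d))
1/b(F) = 1/(1/(-282 + 96)) = 1/(1/(-186)) = 1/(-1/186) = -186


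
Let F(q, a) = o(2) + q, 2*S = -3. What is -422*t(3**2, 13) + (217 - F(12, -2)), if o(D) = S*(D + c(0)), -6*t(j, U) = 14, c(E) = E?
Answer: 3578/3 ≈ 1192.7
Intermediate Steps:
S = -3/2 (S = (1/2)*(-3) = -3/2 ≈ -1.5000)
t(j, U) = -7/3 (t(j, U) = -1/6*14 = -7/3)
o(D) = -3*D/2 (o(D) = -3*(D + 0)/2 = -3*D/2)
F(q, a) = -3 + q (F(q, a) = -3/2*2 + q = -3 + q)
-422*t(3**2, 13) + (217 - F(12, -2)) = -422*(-7/3) + (217 - (-3 + 12)) = 2954/3 + (217 - 1*9) = 2954/3 + (217 - 9) = 2954/3 + 208 = 3578/3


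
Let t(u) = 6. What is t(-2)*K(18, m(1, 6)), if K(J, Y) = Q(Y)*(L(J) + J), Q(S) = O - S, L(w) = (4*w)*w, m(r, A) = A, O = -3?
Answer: -70956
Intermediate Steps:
L(w) = 4*w**2
Q(S) = -3 - S
K(J, Y) = (-3 - Y)*(J + 4*J**2) (K(J, Y) = (-3 - Y)*(4*J**2 + J) = (-3 - Y)*(J + 4*J**2))
t(-2)*K(18, m(1, 6)) = 6*(-1*18*(1 + 4*18)*(3 + 6)) = 6*(-1*18*(1 + 72)*9) = 6*(-1*18*73*9) = 6*(-11826) = -70956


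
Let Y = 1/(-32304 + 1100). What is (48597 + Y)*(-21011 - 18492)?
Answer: -59903170348861/31204 ≈ -1.9197e+9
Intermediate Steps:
Y = -1/31204 (Y = 1/(-31204) = -1/31204 ≈ -3.2047e-5)
(48597 + Y)*(-21011 - 18492) = (48597 - 1/31204)*(-21011 - 18492) = (1516420787/31204)*(-39503) = -59903170348861/31204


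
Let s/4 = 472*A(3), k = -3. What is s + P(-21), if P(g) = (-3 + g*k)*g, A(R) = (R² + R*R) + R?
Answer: 38388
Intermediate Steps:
A(R) = R + 2*R² (A(R) = (R² + R²) + R = 2*R² + R = R + 2*R²)
s = 39648 (s = 4*(472*(3*(1 + 2*3))) = 4*(472*(3*(1 + 6))) = 4*(472*(3*7)) = 4*(472*21) = 4*9912 = 39648)
P(g) = g*(-3 - 3*g) (P(g) = (-3 + g*(-3))*g = (-3 - 3*g)*g = g*(-3 - 3*g))
s + P(-21) = 39648 + 3*(-21)*(-1 - 1*(-21)) = 39648 + 3*(-21)*(-1 + 21) = 39648 + 3*(-21)*20 = 39648 - 1260 = 38388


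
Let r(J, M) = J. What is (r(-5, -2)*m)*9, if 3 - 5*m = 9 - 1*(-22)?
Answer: 252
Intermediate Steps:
m = -28/5 (m = 3/5 - (9 - 1*(-22))/5 = 3/5 - (9 + 22)/5 = 3/5 - 1/5*31 = 3/5 - 31/5 = -28/5 ≈ -5.6000)
(r(-5, -2)*m)*9 = -5*(-28/5)*9 = 28*9 = 252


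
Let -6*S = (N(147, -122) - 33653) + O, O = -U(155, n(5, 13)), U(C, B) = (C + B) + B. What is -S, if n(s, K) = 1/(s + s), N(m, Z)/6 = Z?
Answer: -57567/10 ≈ -5756.7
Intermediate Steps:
N(m, Z) = 6*Z
n(s, K) = 1/(2*s)
U(C, B) = C + 2*B (U(C, B) = (B + C) + B = C + 2*B)
O = -776/5 (O = -(155 + 2*((½)/5)) = -(155 + 2*((½)*(⅕))) = -(155 + 2*(⅒)) = -(155 + ⅕) = -1*776/5 = -776/5 ≈ -155.20)
S = 57567/10 (S = -((6*(-122) - 33653) - 776/5)/6 = -((-732 - 33653) - 776/5)/6 = -(-34385 - 776/5)/6 = -⅙*(-172701/5) = 57567/10 ≈ 5756.7)
-S = -1*57567/10 = -57567/10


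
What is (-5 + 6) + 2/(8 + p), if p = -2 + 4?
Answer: 6/5 ≈ 1.2000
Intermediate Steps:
p = 2
(-5 + 6) + 2/(8 + p) = (-5 + 6) + 2/(8 + 2) = 1 + 2/10 = 1 + (⅒)*2 = 1 + ⅕ = 6/5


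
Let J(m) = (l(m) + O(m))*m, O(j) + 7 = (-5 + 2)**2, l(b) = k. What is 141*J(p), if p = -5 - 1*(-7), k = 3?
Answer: 1410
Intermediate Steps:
l(b) = 3
O(j) = 2 (O(j) = -7 + (-5 + 2)**2 = -7 + (-3)**2 = -7 + 9 = 2)
p = 2 (p = -5 + 7 = 2)
J(m) = 5*m (J(m) = (3 + 2)*m = 5*m)
141*J(p) = 141*(5*2) = 141*10 = 1410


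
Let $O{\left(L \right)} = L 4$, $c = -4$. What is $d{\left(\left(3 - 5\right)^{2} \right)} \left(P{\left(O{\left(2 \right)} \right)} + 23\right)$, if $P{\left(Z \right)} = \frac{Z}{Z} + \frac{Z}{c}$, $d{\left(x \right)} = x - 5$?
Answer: $-22$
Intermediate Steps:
$O{\left(L \right)} = 4 L$
$d{\left(x \right)} = -5 + x$
$P{\left(Z \right)} = 1 - \frac{Z}{4}$ ($P{\left(Z \right)} = \frac{Z}{Z} + \frac{Z}{-4} = 1 + Z \left(- \frac{1}{4}\right) = 1 - \frac{Z}{4}$)
$d{\left(\left(3 - 5\right)^{2} \right)} \left(P{\left(O{\left(2 \right)} \right)} + 23\right) = \left(-5 + \left(3 - 5\right)^{2}\right) \left(\left(1 - \frac{4 \cdot 2}{4}\right) + 23\right) = \left(-5 + \left(-2\right)^{2}\right) \left(\left(1 - 2\right) + 23\right) = \left(-5 + 4\right) \left(\left(1 - 2\right) + 23\right) = - (-1 + 23) = \left(-1\right) 22 = -22$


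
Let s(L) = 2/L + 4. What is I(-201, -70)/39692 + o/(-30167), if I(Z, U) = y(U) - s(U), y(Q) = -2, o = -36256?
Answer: 50361255417/41908599740 ≈ 1.2017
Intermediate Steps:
s(L) = 4 + 2/L
I(Z, U) = -6 - 2/U (I(Z, U) = -2 - (4 + 2/U) = -2 + (-4 - 2/U) = -6 - 2/U)
I(-201, -70)/39692 + o/(-30167) = (-6 - 2/(-70))/39692 - 36256/(-30167) = (-6 - 2*(-1/70))*(1/39692) - 36256*(-1/30167) = (-6 + 1/35)*(1/39692) + 36256/30167 = -209/35*1/39692 + 36256/30167 = -209/1389220 + 36256/30167 = 50361255417/41908599740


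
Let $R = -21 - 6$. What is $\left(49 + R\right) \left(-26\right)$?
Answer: $-572$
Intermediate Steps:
$R = -27$
$\left(49 + R\right) \left(-26\right) = \left(49 - 27\right) \left(-26\right) = 22 \left(-26\right) = -572$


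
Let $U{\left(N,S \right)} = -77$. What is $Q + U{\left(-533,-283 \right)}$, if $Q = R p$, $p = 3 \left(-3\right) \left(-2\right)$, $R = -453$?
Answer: $-8231$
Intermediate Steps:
$p = 18$ ($p = \left(-9\right) \left(-2\right) = 18$)
$Q = -8154$ ($Q = \left(-453\right) 18 = -8154$)
$Q + U{\left(-533,-283 \right)} = -8154 - 77 = -8231$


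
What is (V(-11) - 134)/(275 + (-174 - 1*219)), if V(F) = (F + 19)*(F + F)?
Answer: 155/59 ≈ 2.6271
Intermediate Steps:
V(F) = 2*F*(19 + F) (V(F) = (19 + F)*(2*F) = 2*F*(19 + F))
(V(-11) - 134)/(275 + (-174 - 1*219)) = (2*(-11)*(19 - 11) - 134)/(275 + (-174 - 1*219)) = (2*(-11)*8 - 134)/(275 + (-174 - 219)) = (-176 - 134)/(275 - 393) = -310/(-118) = -310*(-1/118) = 155/59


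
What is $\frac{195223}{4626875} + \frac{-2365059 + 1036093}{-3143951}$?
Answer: $\frac{6762731107323}{14546668283125} \approx 0.4649$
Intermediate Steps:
$\frac{195223}{4626875} + \frac{-2365059 + 1036093}{-3143951} = 195223 \cdot \frac{1}{4626875} - - \frac{1328966}{3143951} = \frac{195223}{4626875} + \frac{1328966}{3143951} = \frac{6762731107323}{14546668283125}$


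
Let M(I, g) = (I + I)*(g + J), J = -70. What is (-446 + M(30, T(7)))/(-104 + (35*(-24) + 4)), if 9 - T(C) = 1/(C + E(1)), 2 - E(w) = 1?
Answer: 8227/1880 ≈ 4.3761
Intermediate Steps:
E(w) = 1 (E(w) = 2 - 1*1 = 2 - 1 = 1)
T(C) = 9 - 1/(1 + C) (T(C) = 9 - 1/(C + 1) = 9 - 1/(1 + C))
M(I, g) = 2*I*(-70 + g) (M(I, g) = (I + I)*(g - 70) = (2*I)*(-70 + g) = 2*I*(-70 + g))
(-446 + M(30, T(7)))/(-104 + (35*(-24) + 4)) = (-446 + 2*30*(-70 + (8 + 9*7)/(1 + 7)))/(-104 + (35*(-24) + 4)) = (-446 + 2*30*(-70 + (8 + 63)/8))/(-104 + (-840 + 4)) = (-446 + 2*30*(-70 + (1/8)*71))/(-104 - 836) = (-446 + 2*30*(-70 + 71/8))/(-940) = (-446 + 2*30*(-489/8))*(-1/940) = (-446 - 7335/2)*(-1/940) = -8227/2*(-1/940) = 8227/1880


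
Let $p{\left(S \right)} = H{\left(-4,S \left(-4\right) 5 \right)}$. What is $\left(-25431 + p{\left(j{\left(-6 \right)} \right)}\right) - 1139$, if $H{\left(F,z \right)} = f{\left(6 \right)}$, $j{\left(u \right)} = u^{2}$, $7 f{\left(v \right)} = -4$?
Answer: $- \frac{185994}{7} \approx -26571.0$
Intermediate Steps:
$f{\left(v \right)} = - \frac{4}{7}$ ($f{\left(v \right)} = \frac{1}{7} \left(-4\right) = - \frac{4}{7}$)
$H{\left(F,z \right)} = - \frac{4}{7}$
$p{\left(S \right)} = - \frac{4}{7}$
$\left(-25431 + p{\left(j{\left(-6 \right)} \right)}\right) - 1139 = \left(-25431 - \frac{4}{7}\right) - 1139 = - \frac{178021}{7} - 1139 = - \frac{185994}{7}$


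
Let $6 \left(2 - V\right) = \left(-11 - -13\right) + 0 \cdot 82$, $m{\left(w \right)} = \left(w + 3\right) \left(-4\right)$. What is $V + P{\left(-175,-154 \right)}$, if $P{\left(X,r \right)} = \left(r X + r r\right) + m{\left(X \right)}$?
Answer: $\frac{154067}{3} \approx 51356.0$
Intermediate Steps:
$m{\left(w \right)} = -12 - 4 w$ ($m{\left(w \right)} = \left(3 + w\right) \left(-4\right) = -12 - 4 w$)
$V = \frac{5}{3}$ ($V = 2 - \frac{\left(-11 - -13\right) + 0 \cdot 82}{6} = 2 - \frac{\left(-11 + 13\right) + 0}{6} = 2 - \frac{2 + 0}{6} = 2 - \frac{1}{3} = \frac{5}{3} \approx 1.6667$)
$P{\left(X,r \right)} = -12 + r^{2} - 4 X + X r$ ($P{\left(X,r \right)} = \left(r X + r r\right) - \left(12 + 4 X\right) = \left(X r + r^{2}\right) - \left(12 + 4 X\right) = \left(r^{2} + X r\right) - \left(12 + 4 X\right) = -12 + r^{2} - 4 X + X r$)
$V + P{\left(-175,-154 \right)} = \frac{5}{3} - \left(-27638 - 23716\right) = \frac{5}{3} + \left(-12 + 23716 + 700 + 26950\right) = \frac{5}{3} + 51354 = \frac{154067}{3}$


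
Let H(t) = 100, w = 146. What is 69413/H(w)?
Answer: 69413/100 ≈ 694.13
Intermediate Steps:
69413/H(w) = 69413/100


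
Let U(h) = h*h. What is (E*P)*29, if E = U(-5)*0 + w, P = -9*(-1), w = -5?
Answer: -1305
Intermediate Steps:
U(h) = h²
P = 9
E = -5 (E = (-5)²*0 - 5 = 25*0 - 5 = 0 - 5 = -5)
(E*P)*29 = -5*9*29 = -45*29 = -1305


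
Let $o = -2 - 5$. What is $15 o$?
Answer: $-105$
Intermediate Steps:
$o = -7$ ($o = -2 - 5 = -7$)
$15 o = 15 \left(-7\right) = -105$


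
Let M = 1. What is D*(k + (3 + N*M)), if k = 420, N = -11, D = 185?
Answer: 76220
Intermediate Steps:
D*(k + (3 + N*M)) = 185*(420 + (3 - 11*1)) = 185*(420 + (3 - 11)) = 185*(420 - 8) = 185*412 = 76220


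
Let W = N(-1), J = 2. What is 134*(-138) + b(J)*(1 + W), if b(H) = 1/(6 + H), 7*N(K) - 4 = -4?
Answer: -147935/8 ≈ -18492.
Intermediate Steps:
N(K) = 0 (N(K) = 4/7 + (⅐)*(-4) = 4/7 - 4/7 = 0)
W = 0
134*(-138) + b(J)*(1 + W) = 134*(-138) + (1 + 0)/(6 + 2) = -18492 + 1/8 = -18492 + (⅛)*1 = -18492 + ⅛ = -147935/8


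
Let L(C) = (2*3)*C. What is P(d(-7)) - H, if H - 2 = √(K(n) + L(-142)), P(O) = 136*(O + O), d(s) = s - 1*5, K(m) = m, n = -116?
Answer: -3266 - 22*I*√2 ≈ -3266.0 - 31.113*I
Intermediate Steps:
L(C) = 6*C
d(s) = -5 + s (d(s) = s - 5 = -5 + s)
P(O) = 272*O (P(O) = 136*(2*O) = 272*O)
H = 2 + 22*I*√2 (H = 2 + √(-116 + 6*(-142)) = 2 + √(-116 - 852) = 2 + √(-968) = 2 + 22*I*√2 ≈ 2.0 + 31.113*I)
P(d(-7)) - H = 272*(-5 - 7) - (2 + 22*I*√2) = 272*(-12) + (-2 - 22*I*√2) = -3264 + (-2 - 22*I*√2) = -3266 - 22*I*√2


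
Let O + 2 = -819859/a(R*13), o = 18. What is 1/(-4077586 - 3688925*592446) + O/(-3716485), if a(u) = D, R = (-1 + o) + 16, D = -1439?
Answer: -3759124334934081701/24607523670484295979990 ≈ -0.00015276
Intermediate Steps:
R = 33 (R = (-1 + 18) + 16 = 17 + 16 = 33)
a(u) = -1439
O = 816981/1439 (O = -2 - 819859/(-1439) = -2 - 819859*(-1/1439) = -2 + 819859/1439 = 816981/1439 ≈ 567.74)
1/(-4077586 - 3688925*592446) + O/(-3716485) = 1/(-4077586 - 3688925*592446) + (816981/1439)/(-3716485) = (1/592446)/(-7766511) + (816981/1439)*(-1/3716485) = -1/7766511*1/592446 - 816981/5348021915 = -1/4601238375906 - 816981/5348021915 = -3759124334934081701/24607523670484295979990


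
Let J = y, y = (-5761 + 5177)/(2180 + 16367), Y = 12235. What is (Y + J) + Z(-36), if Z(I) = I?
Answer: 226254269/18547 ≈ 12199.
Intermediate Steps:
y = -584/18547 ≈ -0.031488
J = -584/18547 ≈ -0.031488
(Y + J) + Z(-36) = (12235 - 584/18547) - 36 = 226921961/18547 - 36 = 226254269/18547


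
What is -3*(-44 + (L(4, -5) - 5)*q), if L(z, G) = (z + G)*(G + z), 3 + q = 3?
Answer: 132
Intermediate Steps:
q = 0 (q = -3 + 3 = 0)
L(z, G) = (G + z)² (L(z, G) = (G + z)*(G + z) = (G + z)²)
-3*(-44 + (L(4, -5) - 5)*q) = -3*(-44 + ((-5 + 4)² - 5)*0) = -3*(-44 + ((-1)² - 5)*0) = -3*(-44 + (1 - 5)*0) = -3*(-44 - 4*0) = -3*(-44 + 0) = -3*(-44) = 132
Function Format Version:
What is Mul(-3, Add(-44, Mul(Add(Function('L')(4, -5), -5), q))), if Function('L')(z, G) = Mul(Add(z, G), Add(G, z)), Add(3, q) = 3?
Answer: 132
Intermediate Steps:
q = 0 (q = Add(-3, 3) = 0)
Function('L')(z, G) = Pow(Add(G, z), 2) (Function('L')(z, G) = Mul(Add(G, z), Add(G, z)) = Pow(Add(G, z), 2))
Mul(-3, Add(-44, Mul(Add(Function('L')(4, -5), -5), q))) = Mul(-3, Add(-44, Mul(Add(Pow(Add(-5, 4), 2), -5), 0))) = Mul(-3, Add(-44, Mul(Add(Pow(-1, 2), -5), 0))) = Mul(-3, Add(-44, Mul(Add(1, -5), 0))) = Mul(-3, Add(-44, Mul(-4, 0))) = Mul(-3, Add(-44, 0)) = Mul(-3, -44) = 132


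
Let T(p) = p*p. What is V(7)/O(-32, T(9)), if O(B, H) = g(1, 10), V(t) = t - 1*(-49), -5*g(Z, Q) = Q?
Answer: -28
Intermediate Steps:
g(Z, Q) = -Q/5
T(p) = p²
V(t) = 49 + t (V(t) = t + 49 = 49 + t)
O(B, H) = -2 (O(B, H) = -⅕*10 = -2)
V(7)/O(-32, T(9)) = (49 + 7)/(-2) = 56*(-½) = -28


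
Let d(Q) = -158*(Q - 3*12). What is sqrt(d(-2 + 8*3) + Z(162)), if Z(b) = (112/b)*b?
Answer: 2*sqrt(581) ≈ 48.208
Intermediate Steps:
d(Q) = 5688 - 158*Q (d(Q) = -158*(Q - 36) = -158*(-36 + Q) = 5688 - 158*Q)
Z(b) = 112
sqrt(d(-2 + 8*3) + Z(162)) = sqrt((5688 - 158*(-2 + 8*3)) + 112) = sqrt((5688 - 158*(-2 + 24)) + 112) = sqrt((5688 - 158*22) + 112) = sqrt((5688 - 3476) + 112) = sqrt(2212 + 112) = sqrt(2324) = 2*sqrt(581)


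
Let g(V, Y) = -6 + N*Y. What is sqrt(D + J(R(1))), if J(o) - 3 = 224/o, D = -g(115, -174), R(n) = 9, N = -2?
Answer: I*sqrt(2827)/3 ≈ 17.723*I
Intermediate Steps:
g(V, Y) = -6 - 2*Y
D = -342 (D = -(-6 - 2*(-174)) = -(-6 + 348) = -1*342 = -342)
J(o) = 3 + 224/o
sqrt(D + J(R(1))) = sqrt(-342 + (3 + 224/9)) = sqrt(-342 + 251/9) = sqrt(-2827/9) = I*sqrt(2827)/3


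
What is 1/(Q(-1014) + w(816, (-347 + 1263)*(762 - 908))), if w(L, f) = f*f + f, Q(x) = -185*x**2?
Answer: 1/17694967700 ≈ 5.6513e-11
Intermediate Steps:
w(L, f) = f + f**2 (w(L, f) = f**2 + f = f + f**2)
1/(Q(-1014) + w(816, (-347 + 1263)*(762 - 908))) = 1/(-185*(-1014)**2 + ((-347 + 1263)*(762 - 908))*(1 + (-347 + 1263)*(762 - 908))) = 1/(-185*1028196 + (916*(-146))*(1 + 916*(-146))) = 1/(-190216260 - 133736*(1 - 133736)) = 1/(-190216260 - 133736*(-133735)) = 1/(-190216260 + 17885183960) = 1/17694967700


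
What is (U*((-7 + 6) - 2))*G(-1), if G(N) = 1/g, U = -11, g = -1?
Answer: -33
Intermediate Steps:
G(N) = -1 (G(N) = 1/(-1) = -1)
(U*((-7 + 6) - 2))*G(-1) = -11*((-7 + 6) - 2)*(-1) = -11*(-1 - 2)*(-1) = -11*(-3)*(-1) = 33*(-1) = -33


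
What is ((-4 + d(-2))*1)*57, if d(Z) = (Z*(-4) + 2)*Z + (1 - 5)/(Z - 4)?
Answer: -1330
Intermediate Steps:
d(Z) = -4/(-4 + Z) + Z*(2 - 4*Z) (d(Z) = (-4*Z + 2)*Z - 4/(-4 + Z) = (2 - 4*Z)*Z - 4/(-4 + Z) = Z*(2 - 4*Z) - 4/(-4 + Z) = -4/(-4 + Z) + Z*(2 - 4*Z))
((-4 + d(-2))*1)*57 = ((-4 + 2*(-2 - 4*(-2) - 2*(-2)³ + 9*(-2)²)/(-4 - 2))*1)*57 = ((-4 + 2*(-2 + 8 - 2*(-8) + 9*4)/(-6))*1)*57 = ((-4 + 2*(-⅙)*(-2 + 8 + 16 + 36))*1)*57 = ((-4 + 2*(-⅙)*58)*1)*57 = ((-4 - 58/3)*1)*57 = -70/3*1*57 = -70/3*57 = -1330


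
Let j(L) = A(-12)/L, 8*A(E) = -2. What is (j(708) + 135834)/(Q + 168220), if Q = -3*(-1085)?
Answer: 384681887/485617200 ≈ 0.79215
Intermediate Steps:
A(E) = -1/4 (A(E) = (1/8)*(-2) = -1/4)
j(L) = -1/(4*L)
Q = 3255
(j(708) + 135834)/(Q + 168220) = (-1/4/708 + 135834)/(3255 + 168220) = (-1/4*1/708 + 135834)/171475 = (-1/2832 + 135834)*(1/171475) = (384681887/2832)*(1/171475) = 384681887/485617200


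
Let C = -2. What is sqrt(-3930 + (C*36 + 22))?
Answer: 2*I*sqrt(995) ≈ 63.087*I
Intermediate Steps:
sqrt(-3930 + (C*36 + 22)) = sqrt(-3930 + (-2*36 + 22)) = sqrt(-3930 + (-72 + 22)) = sqrt(-3930 - 50) = sqrt(-3980) = 2*I*sqrt(995)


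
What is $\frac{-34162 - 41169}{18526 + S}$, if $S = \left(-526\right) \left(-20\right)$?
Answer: $- \frac{75331}{29046} \approx -2.5935$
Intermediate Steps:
$S = 10520$
$\frac{-34162 - 41169}{18526 + S} = \frac{-34162 - 41169}{18526 + 10520} = - \frac{75331}{29046}$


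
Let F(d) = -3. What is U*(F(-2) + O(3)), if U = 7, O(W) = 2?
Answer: -7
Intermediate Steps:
U*(F(-2) + O(3)) = 7*(-3 + 2) = 7*(-1) = -7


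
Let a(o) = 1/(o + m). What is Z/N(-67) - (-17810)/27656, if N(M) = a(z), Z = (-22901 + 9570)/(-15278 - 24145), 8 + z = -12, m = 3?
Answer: -163690373/32067132 ≈ -5.1046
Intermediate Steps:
z = -20 (z = -8 - 12 = -20)
Z = 13331/39423 (Z = -13331/(-39423) = -13331*(-1/39423) = 13331/39423 ≈ 0.33815)
a(o) = 1/(3 + o) (a(o) = 1/(o + 3) = 1/(3 + o))
N(M) = -1/17 (N(M) = 1/(3 - 20) = 1/(-17) = -1/17)
Z/N(-67) - (-17810)/27656 = 13331/(39423*(-1/17)) - (-17810)/27656 = (13331/39423)*(-17) - (-17810)/27656 = -13331/2319 - 1*(-8905/13828) = -13331/2319 + 8905/13828 = -163690373/32067132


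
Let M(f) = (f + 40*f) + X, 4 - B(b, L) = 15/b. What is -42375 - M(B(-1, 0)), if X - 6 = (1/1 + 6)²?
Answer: -43209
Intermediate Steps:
B(b, L) = 4 - 15/b
X = 55 (X = 6 + (1/1 + 6)² = 6 + (1 + 6)² = 6 + 7² = 6 + 49 = 55)
M(f) = 55 + 41*f (M(f) = (f + 40*f) + 55 = 41*f + 55 = 55 + 41*f)
-42375 - M(B(-1, 0)) = -42375 - (55 + 41*(4 - 15/(-1))) = -42375 - (55 + 41*(4 - 15*(-1))) = -42375 - (55 + 41*(4 + 15)) = -42375 - (55 + 41*19) = -42375 - (55 + 779) = -42375 - 1*834 = -42375 - 834 = -43209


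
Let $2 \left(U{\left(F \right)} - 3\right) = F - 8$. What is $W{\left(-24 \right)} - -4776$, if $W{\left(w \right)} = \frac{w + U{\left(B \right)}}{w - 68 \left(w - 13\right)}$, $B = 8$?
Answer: $\frac{1700253}{356} \approx 4776.0$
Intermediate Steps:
$U{\left(F \right)} = -1 + \frac{F}{2}$ ($U{\left(F \right)} = 3 + \frac{F - 8}{2} = 3 + \frac{-8 + F}{2} = 3 + \left(-4 + \frac{F}{2}\right) = -1 + \frac{F}{2}$)
$W{\left(w \right)} = \frac{3 + w}{884 - 67 w}$ ($W{\left(w \right)} = \frac{w + \left(-1 + \frac{1}{2} \cdot 8\right)}{w - 68 \left(w - 13\right)} = \frac{w + \left(-1 + 4\right)}{w - 68 \left(-13 + w\right)} = \frac{w + 3}{w - \left(-884 + 68 w\right)} = \frac{3 + w}{884 - 67 w}$)
$W{\left(-24 \right)} - -4776 = \frac{-3 - -24}{-884 + 67 \left(-24\right)} - -4776 = \frac{-3 + 24}{-884 - 1608} + 4776 = \frac{1}{-2492} \cdot 21 + 4776 = \left(- \frac{1}{2492}\right) 21 + 4776 = - \frac{3}{356} + 4776 = \frac{1700253}{356}$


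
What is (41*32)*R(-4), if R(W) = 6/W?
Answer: -1968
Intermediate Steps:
(41*32)*R(-4) = (41*32)*(6/(-4)) = 1312*(6*(-¼)) = 1312*(-3/2) = -1968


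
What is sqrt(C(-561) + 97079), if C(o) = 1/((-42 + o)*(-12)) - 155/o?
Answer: 35*sqrt(4030586729697)/225522 ≈ 311.58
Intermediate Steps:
C(o) = -155/o - 1/(12*(-42 + o)) (C(o) = -1/12/(-42 + o) - 155/o = -1/(12*(-42 + o)) - 155/o = -155/o - 1/(12*(-42 + o)))
sqrt(C(-561) + 97079) = sqrt((1/12)*(78120 - 1861*(-561))/(-561*(-42 - 561)) + 97079) = sqrt((1/12)*(-1/561)*(78120 + 1044021)/(-603) + 97079) = sqrt((1/12)*(-1/561)*(-1/603)*1122141 + 97079) = sqrt(374047/1353132 + 97079) = sqrt(131361075475/1353132) = 35*sqrt(4030586729697)/225522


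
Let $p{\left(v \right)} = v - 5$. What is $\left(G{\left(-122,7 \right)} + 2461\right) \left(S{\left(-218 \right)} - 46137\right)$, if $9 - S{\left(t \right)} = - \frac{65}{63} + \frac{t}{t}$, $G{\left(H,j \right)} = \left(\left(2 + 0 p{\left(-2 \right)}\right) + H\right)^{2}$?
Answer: $- \frac{48999111382}{63} \approx -7.7776 \cdot 10^{8}$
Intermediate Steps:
$p{\left(v \right)} = -5 + v$ ($p{\left(v \right)} = v - 5 = -5 + v$)
$G{\left(H,j \right)} = \left(2 + H\right)^{2}$ ($G{\left(H,j \right)} = \left(\left(2 + 0 \left(-5 - 2\right)\right) + H\right)^{2} = \left(\left(2 + 0 \left(-7\right)\right) + H\right)^{2} = \left(\left(2 + 0\right) + H\right)^{2} = \left(2 + H\right)^{2}$)
$S{\left(t \right)} = \frac{569}{63}$ ($S{\left(t \right)} = 9 - \left(- \frac{65}{63} + \frac{t}{t}\right) = 9 - \left(\left(-65\right) \frac{1}{63} + 1\right) = 9 - \left(- \frac{65}{63} + 1\right) = 9 - - \frac{2}{63} = 9 + \frac{2}{63} = \frac{569}{63}$)
$\left(G{\left(-122,7 \right)} + 2461\right) \left(S{\left(-218 \right)} - 46137\right) = \left(\left(2 - 122\right)^{2} + 2461\right) \left(\frac{569}{63} - 46137\right) = \left(\left(-120\right)^{2} + 2461\right) \left(- \frac{2906062}{63}\right) = \left(14400 + 2461\right) \left(- \frac{2906062}{63}\right) = 16861 \left(- \frac{2906062}{63}\right) = - \frac{48999111382}{63}$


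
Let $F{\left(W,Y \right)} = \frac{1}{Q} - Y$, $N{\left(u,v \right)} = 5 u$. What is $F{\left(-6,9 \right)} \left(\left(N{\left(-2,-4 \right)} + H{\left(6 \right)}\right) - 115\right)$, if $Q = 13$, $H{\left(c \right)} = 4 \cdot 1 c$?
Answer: $\frac{11716}{13} \approx 901.23$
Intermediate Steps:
$H{\left(c \right)} = 4 c$
$F{\left(W,Y \right)} = \frac{1}{13} - Y$
$F{\left(-6,9 \right)} \left(\left(N{\left(-2,-4 \right)} + H{\left(6 \right)}\right) - 115\right) = \left(\frac{1}{13} - 9\right) \left(\left(5 \left(-2\right) + 4 \cdot 6\right) - 115\right) = \left(\frac{1}{13} - 9\right) \left(\left(-10 + 24\right) - 115\right) = - \frac{116 \left(14 - 115\right)}{13} = \left(- \frac{116}{13}\right) \left(-101\right) = \frac{11716}{13}$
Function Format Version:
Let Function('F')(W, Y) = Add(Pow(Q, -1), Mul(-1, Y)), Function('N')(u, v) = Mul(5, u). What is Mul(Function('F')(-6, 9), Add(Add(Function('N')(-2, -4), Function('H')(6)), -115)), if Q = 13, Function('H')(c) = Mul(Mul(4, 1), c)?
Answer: Rational(11716, 13) ≈ 901.23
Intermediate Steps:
Function('H')(c) = Mul(4, c)
Function('F')(W, Y) = Add(Rational(1, 13), Mul(-1, Y)) (Function('F')(W, Y) = Add(Pow(13, -1), Mul(-1, Y)) = Add(Rational(1, 13), Mul(-1, Y)))
Mul(Function('F')(-6, 9), Add(Add(Function('N')(-2, -4), Function('H')(6)), -115)) = Mul(Add(Rational(1, 13), Mul(-1, 9)), Add(Add(Mul(5, -2), Mul(4, 6)), -115)) = Mul(Add(Rational(1, 13), -9), Add(Add(-10, 24), -115)) = Mul(Rational(-116, 13), Add(14, -115)) = Mul(Rational(-116, 13), -101) = Rational(11716, 13)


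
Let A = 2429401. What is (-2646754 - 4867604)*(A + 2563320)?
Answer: -37517092988118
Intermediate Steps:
(-2646754 - 4867604)*(A + 2563320) = (-2646754 - 4867604)*(2429401 + 2563320) = -7514358*4992721 = -37517092988118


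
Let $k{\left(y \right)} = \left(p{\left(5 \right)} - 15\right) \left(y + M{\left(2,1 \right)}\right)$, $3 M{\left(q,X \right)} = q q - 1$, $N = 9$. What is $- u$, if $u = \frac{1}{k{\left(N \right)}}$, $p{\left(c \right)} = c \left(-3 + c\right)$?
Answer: $\frac{1}{50} \approx 0.02$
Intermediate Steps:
$M{\left(q,X \right)} = - \frac{1}{3} + \frac{q^{2}}{3}$ ($M{\left(q,X \right)} = \frac{q q - 1}{3} = \frac{q^{2} - 1}{3} = \frac{-1 + q^{2}}{3} = - \frac{1}{3} + \frac{q^{2}}{3}$)
$k{\left(y \right)} = -5 - 5 y$ ($k{\left(y \right)} = \left(5 \left(-3 + 5\right) - 15\right) \left(y - \left(\frac{1}{3} - \frac{2^{2}}{3}\right)\right) = \left(5 \cdot 2 - 15\right) \left(y + \left(- \frac{1}{3} + \frac{1}{3} \cdot 4\right)\right) = \left(10 - 15\right) \left(y + \left(- \frac{1}{3} + \frac{4}{3}\right)\right) = - 5 \left(y + 1\right) = - 5 \left(1 + y\right) = -5 - 5 y$)
$u = - \frac{1}{50}$ ($u = \frac{1}{-5 - 45} = \frac{1}{-50} = - \frac{1}{50} \approx -0.02$)
$- u = \left(-1\right) \left(- \frac{1}{50}\right) = \frac{1}{50}$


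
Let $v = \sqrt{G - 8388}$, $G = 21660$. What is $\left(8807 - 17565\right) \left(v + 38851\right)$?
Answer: $-340257058 - 17516 \sqrt{3318} \approx -3.4127 \cdot 10^{8}$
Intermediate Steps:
$v = 2 \sqrt{3318}$ ($v = \sqrt{21660 - 8388} = \sqrt{13272} = 2 \sqrt{3318} \approx 115.2$)
$\left(8807 - 17565\right) \left(v + 38851\right) = \left(8807 - 17565\right) \left(2 \sqrt{3318} + 38851\right) = - 8758 \left(38851 + 2 \sqrt{3318}\right) = -340257058 - 17516 \sqrt{3318}$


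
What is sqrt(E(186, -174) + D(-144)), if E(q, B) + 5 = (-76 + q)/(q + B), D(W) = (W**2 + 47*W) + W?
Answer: sqrt(497814)/6 ≈ 117.59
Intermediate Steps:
D(W) = W**2 + 48*W
E(q, B) = -5 + (-76 + q)/(B + q) (E(q, B) = -5 + (-76 + q)/(q + B) = -5 + (-76 + q)/(B + q))
sqrt(E(186, -174) + D(-144)) = sqrt((-76 - 5*(-174) - 4*186)/(-174 + 186) - 144*(48 - 144)) = sqrt((-76 + 870 - 744)/12 - 144*(-96)) = sqrt((1/12)*50 + 13824) = sqrt(25/6 + 13824) = sqrt(82969/6) = sqrt(497814)/6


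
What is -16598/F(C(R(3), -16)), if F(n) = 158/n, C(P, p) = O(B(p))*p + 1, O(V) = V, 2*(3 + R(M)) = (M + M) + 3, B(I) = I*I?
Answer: 33984405/79 ≈ 4.3018e+5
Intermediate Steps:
B(I) = I²
R(M) = -3/2 + M (R(M) = -3 + ((M + M) + 3)/2 = -3 + (2*M + 3)/2 = -3 + (3 + 2*M)/2 = -3 + (3/2 + M) = -3/2 + M)
C(P, p) = 1 + p³ (C(P, p) = p²*p + 1 = p³ + 1 = 1 + p³)
-16598/F(C(R(3), -16)) = -16598/(158/(1 + (-16)³)) = -16598/(158/(1 - 4096)) = -16598/(158/(-4095)) = -16598/(158*(-1/4095)) = -16598/(-158/4095) = -16598*(-4095/158) = 33984405/79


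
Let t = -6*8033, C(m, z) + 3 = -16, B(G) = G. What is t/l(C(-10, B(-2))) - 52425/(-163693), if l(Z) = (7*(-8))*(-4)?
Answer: -3938966007/18333616 ≈ -214.85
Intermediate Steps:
C(m, z) = -19 (C(m, z) = -3 - 16 = -19)
t = -48198
l(Z) = 224 (l(Z) = -56*(-4) = 224)
t/l(C(-10, B(-2))) - 52425/(-163693) = -48198/224 - 52425/(-163693) = -48198*1/224 - 52425*(-1/163693) = -24099/112 + 52425/163693 = -3938966007/18333616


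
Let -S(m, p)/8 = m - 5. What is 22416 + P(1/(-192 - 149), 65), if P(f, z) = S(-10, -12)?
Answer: 22536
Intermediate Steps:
S(m, p) = 40 - 8*m (S(m, p) = -8*(m - 5) = -8*(-5 + m) = 40 - 8*m)
P(f, z) = 120 (P(f, z) = 40 - 8*(-10) = 40 + 80 = 120)
22416 + P(1/(-192 - 149), 65) = 22416 + 120 = 22536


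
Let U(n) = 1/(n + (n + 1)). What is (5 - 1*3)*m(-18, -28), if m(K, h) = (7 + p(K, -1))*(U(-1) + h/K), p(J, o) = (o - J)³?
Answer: 16400/3 ≈ 5466.7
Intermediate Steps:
U(n) = 1/(1 + 2*n) (U(n) = 1/(n + (1 + n)) = 1/(1 + 2*n))
m(K, h) = (-1 + h/K)*(7 - (1 + K)³) (m(K, h) = (7 - (K - 1*(-1))³)*(1/(1 + 2*(-1)) + h/K) = (7 - (K + 1)³)*(1/(1 - 2) + h/K) = (7 - (1 + K)³)*(1/(-1) + h/K) = (7 - (1 + K)³)*(-1 + h/K) = (-1 + h/K)*(7 - (1 + K)³))
(5 - 1*3)*m(-18, -28) = (5 - 1*3)*((7*(-28) - 18*(-7 + (1 - 18)³) - 1*(-28)*(1 - 18)³)/(-18)) = (5 - 3)*(-(-196 - 18*(-7 + (-17)³) - 1*(-28)*(-17)³)/18) = 2*(-(-196 - 18*(-7 - 4913) - 1*(-28)*(-4913))/18) = 2*(-(-196 - 18*(-4920) - 137564)/18) = 2*(-(-196 + 88560 - 137564)/18) = 2*(-1/18*(-49200)) = 2*(8200/3) = 16400/3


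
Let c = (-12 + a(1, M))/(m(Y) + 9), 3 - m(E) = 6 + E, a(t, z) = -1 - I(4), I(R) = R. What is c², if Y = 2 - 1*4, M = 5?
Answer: 289/64 ≈ 4.5156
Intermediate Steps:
Y = -2 (Y = 2 - 4 = -2)
a(t, z) = -5 (a(t, z) = -1 - 1*4 = -1 - 4 = -5)
m(E) = -3 - E (m(E) = 3 - (6 + E) = 3 + (-6 - E) = -3 - E)
c = -17/8 (c = (-12 - 5)/((-3 - 1*(-2)) + 9) = -17/((-3 + 2) + 9) = -17/(-1 + 9) = -17/8 ≈ -2.1250)
c² = (-17/8)² = 289/64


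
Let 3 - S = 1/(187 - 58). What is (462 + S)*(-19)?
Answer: -1139696/129 ≈ -8834.9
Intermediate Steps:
S = 386/129 (S = 3 - 1/(187 - 58) = 3 - 1/129 = 386/129 ≈ 2.9922)
(462 + S)*(-19) = (462 + 386/129)*(-19) = (59984/129)*(-19) = -1139696/129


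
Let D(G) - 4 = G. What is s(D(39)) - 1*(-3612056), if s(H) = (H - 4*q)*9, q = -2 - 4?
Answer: 3612659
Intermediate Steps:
D(G) = 4 + G
q = -6
s(H) = 216 + 9*H (s(H) = (H - 4*(-6))*9 = (H + 24)*9 = (24 + H)*9 = 216 + 9*H)
s(D(39)) - 1*(-3612056) = (216 + 9*(4 + 39)) - 1*(-3612056) = (216 + 9*43) + 3612056 = (216 + 387) + 3612056 = 603 + 3612056 = 3612659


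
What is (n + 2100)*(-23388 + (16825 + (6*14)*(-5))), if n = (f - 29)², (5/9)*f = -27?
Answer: -1417856252/25 ≈ -5.6714e+7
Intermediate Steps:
f = -243/5 (f = (9/5)*(-27) = -243/5 ≈ -48.600)
n = 150544/25 (n = (-243/5 - 29)² = (-388/5)² = 150544/25 ≈ 6021.8)
(n + 2100)*(-23388 + (16825 + (6*14)*(-5))) = (150544/25 + 2100)*(-23388 + (16825 + (6*14)*(-5))) = 203044*(-23388 + (16825 + 84*(-5)))/25 = 203044*(-23388 + (16825 - 420))/25 = 203044*(-23388 + 16405)/25 = (203044/25)*(-6983) = -1417856252/25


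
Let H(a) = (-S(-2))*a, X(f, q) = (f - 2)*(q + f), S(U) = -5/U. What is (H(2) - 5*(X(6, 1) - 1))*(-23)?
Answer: 3220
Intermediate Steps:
X(f, q) = (-2 + f)*(f + q)
H(a) = -5*a/2 (H(a) = (-(-5)/(-2))*a = (-(-5)*(-1)/2)*a = (-1*5/2)*a = -5*a/2)
(H(2) - 5*(X(6, 1) - 1))*(-23) = (-5/2*2 - 5*((6**2 - 2*6 - 2*1 + 6*1) - 1))*(-23) = (-5 - 5*((36 - 12 - 2 + 6) - 1))*(-23) = (-5 - 5*(28 - 1))*(-23) = (-5 - 5*27)*(-23) = (-5 - 135)*(-23) = -140*(-23) = 3220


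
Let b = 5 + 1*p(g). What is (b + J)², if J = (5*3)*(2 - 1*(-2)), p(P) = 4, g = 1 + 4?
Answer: 4761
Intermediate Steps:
g = 5
J = 60 (J = 15*(2 + 2) = 15*4 = 60)
b = 9 (b = 5 + 1*4 = 5 + 4 = 9)
(b + J)² = (9 + 60)² = 69² = 4761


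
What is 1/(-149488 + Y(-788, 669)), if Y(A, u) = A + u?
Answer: -1/149607 ≈ -6.6842e-6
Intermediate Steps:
1/(-149488 + Y(-788, 669)) = 1/(-149488 + (-788 + 669)) = 1/(-149488 - 119) = 1/(-149607) = -1/149607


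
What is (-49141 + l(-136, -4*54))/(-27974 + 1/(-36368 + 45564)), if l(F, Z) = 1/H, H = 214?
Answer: 48353363454/27525632621 ≈ 1.7567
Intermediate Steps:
l(F, Z) = 1/214
(-49141 + l(-136, -4*54))/(-27974 + 1/(-36368 + 45564)) = (-49141 + 1/214)/(-27974 + 1/(-36368 + 45564)) = -10516173/(214*(-27974 + 1/9196)) = -10516173/(214*(-257248903/9196)) = -10516173/214*(-9196/257248903) = 48353363454/27525632621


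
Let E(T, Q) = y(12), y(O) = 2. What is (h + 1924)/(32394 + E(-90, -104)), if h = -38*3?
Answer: 905/16198 ≈ 0.055871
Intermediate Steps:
E(T, Q) = 2
h = -114
(h + 1924)/(32394 + E(-90, -104)) = (-114 + 1924)/(32394 + 2) = 1810/32396 = 1810*(1/32396) = 905/16198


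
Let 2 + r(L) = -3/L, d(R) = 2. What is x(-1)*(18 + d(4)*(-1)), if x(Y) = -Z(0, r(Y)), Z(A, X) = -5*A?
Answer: 0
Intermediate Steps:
r(L) = -2 - 3/L
x(Y) = 0 (x(Y) = -(-5)*0 = -1*0 = 0)
x(-1)*(18 + d(4)*(-1)) = 0*(18 + 2*(-1)) = 0*(18 - 2) = 0*16 = 0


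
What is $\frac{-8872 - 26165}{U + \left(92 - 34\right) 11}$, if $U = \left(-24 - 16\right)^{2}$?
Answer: $- \frac{11679}{746} \approx -15.656$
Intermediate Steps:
$U = 1600$ ($U = \left(-40\right)^{2} = 1600$)
$\frac{-8872 - 26165}{U + \left(92 - 34\right) 11} = \frac{-8872 - 26165}{1600 + \left(92 - 34\right) 11} = - \frac{35037}{1600 + 58 \cdot 11} = - \frac{35037}{1600 + 638} = - \frac{35037}{2238} = \left(-35037\right) \frac{1}{2238} = - \frac{11679}{746}$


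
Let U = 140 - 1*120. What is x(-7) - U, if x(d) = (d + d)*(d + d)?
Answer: 176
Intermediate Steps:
x(d) = 4*d² (x(d) = (2*d)*(2*d) = 4*d²)
U = 20 (U = 140 - 120 = 20)
x(-7) - U = 4*(-7)² - 1*20 = 4*49 - 20 = 196 - 20 = 176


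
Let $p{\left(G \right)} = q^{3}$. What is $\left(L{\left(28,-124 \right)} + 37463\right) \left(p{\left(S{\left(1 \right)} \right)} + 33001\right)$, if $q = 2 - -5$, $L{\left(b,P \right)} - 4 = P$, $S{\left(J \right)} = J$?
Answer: $1245164992$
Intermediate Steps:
$L{\left(b,P \right)} = 4 + P$
$q = 7$ ($q = 2 + 5 = 7$)
$p{\left(G \right)} = 343$ ($p{\left(G \right)} = 7^{3} = 343$)
$\left(L{\left(28,-124 \right)} + 37463\right) \left(p{\left(S{\left(1 \right)} \right)} + 33001\right) = \left(\left(4 - 124\right) + 37463\right) \left(343 + 33001\right) = \left(-120 + 37463\right) 33344 = 37343 \cdot 33344 = 1245164992$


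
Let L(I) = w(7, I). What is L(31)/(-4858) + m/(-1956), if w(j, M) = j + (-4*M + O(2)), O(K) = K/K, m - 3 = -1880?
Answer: 4672681/4751124 ≈ 0.98349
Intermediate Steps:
m = -1877 (m = 3 - 1880 = -1877)
O(K) = 1
w(j, M) = 1 + j - 4*M (w(j, M) = j + (-4*M + 1) = j + (1 - 4*M) = 1 + j - 4*M)
L(I) = 8 - 4*I (L(I) = 1 + 7 - 4*I = 8 - 4*I)
L(31)/(-4858) + m/(-1956) = (8 - 4*31)/(-4858) - 1877/(-1956) = (8 - 124)*(-1/4858) - 1877*(-1/1956) = -116*(-1/4858) + 1877/1956 = 58/2429 + 1877/1956 = 4672681/4751124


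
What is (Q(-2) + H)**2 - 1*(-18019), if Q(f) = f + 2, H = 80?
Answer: 24419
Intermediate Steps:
Q(f) = 2 + f
(Q(-2) + H)**2 - 1*(-18019) = ((2 - 2) + 80)**2 - 1*(-18019) = (0 + 80)**2 + 18019 = 80**2 + 18019 = 6400 + 18019 = 24419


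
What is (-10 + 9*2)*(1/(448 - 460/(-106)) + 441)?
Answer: 42290348/11987 ≈ 3528.0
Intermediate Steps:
(-10 + 9*2)*(1/(448 - 460/(-106)) + 441) = (-10 + 18)*(1/(448 - 460*(-1/106)) + 441) = 8*(1/(448 + 230/53) + 441) = 8*(1/(23974/53) + 441) = 8*(53/23974 + 441) = 8*(10572587/23974) = 42290348/11987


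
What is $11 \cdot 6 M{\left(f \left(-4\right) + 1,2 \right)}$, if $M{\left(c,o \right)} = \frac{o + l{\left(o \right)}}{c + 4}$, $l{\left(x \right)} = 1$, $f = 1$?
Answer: $198$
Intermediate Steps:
$M{\left(c,o \right)} = \frac{1 + o}{4 + c}$ ($M{\left(c,o \right)} = \frac{o + 1}{c + 4} = \frac{1 + o}{4 + c}$)
$11 \cdot 6 M{\left(f \left(-4\right) + 1,2 \right)} = 11 \cdot 6 \frac{1 + 2}{4 + \left(1 \left(-4\right) + 1\right)} = 66 \frac{1}{4 + \left(-4 + 1\right)} 3 = 66 \frac{1}{4 - 3} \cdot 3 = 66 \cdot 1^{-1} \cdot 3 = 66 \cdot 1 \cdot 3 = 66 \cdot 3 = 198$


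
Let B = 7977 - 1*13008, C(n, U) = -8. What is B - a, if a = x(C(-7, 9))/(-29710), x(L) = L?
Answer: -74735509/14855 ≈ -5031.0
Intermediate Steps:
a = 4/14855 (a = -8/(-29710) = -8*(-1/29710) = 4/14855 ≈ 0.00026927)
B = -5031 (B = 7977 - 13008 = -5031)
B - a = -5031 - 1*4/14855 = -5031 - 4/14855 = -74735509/14855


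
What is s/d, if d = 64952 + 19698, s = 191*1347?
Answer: 257277/84650 ≈ 3.0393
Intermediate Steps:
s = 257277
d = 84650
s/d = 257277/84650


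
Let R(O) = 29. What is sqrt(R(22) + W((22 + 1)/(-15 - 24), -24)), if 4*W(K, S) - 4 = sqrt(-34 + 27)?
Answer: sqrt(120 + I*sqrt(7))/2 ≈ 5.4776 + 0.060377*I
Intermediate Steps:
W(K, S) = 1 + I*sqrt(7)/4 (W(K, S) = 1 + sqrt(-34 + 27)/4 = 1 + sqrt(-7)/4 = 1 + (I*sqrt(7))/4 = 1 + I*sqrt(7)/4)
sqrt(R(22) + W((22 + 1)/(-15 - 24), -24)) = sqrt(29 + (1 + I*sqrt(7)/4)) = sqrt(30 + I*sqrt(7)/4)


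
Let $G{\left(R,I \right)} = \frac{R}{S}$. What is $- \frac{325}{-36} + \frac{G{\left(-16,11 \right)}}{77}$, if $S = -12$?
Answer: $\frac{25073}{2772} \approx 9.0451$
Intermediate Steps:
$G{\left(R,I \right)} = - \frac{R}{12}$ ($G{\left(R,I \right)} = \frac{R}{-12} = R \left(- \frac{1}{12}\right) = - \frac{R}{12}$)
$- \frac{325}{-36} + \frac{G{\left(-16,11 \right)}}{77} = - \frac{325}{-36} + \frac{\left(- \frac{1}{12}\right) \left(-16\right)}{77} = \left(-325\right) \left(- \frac{1}{36}\right) + \frac{4}{3} \cdot \frac{1}{77} = \frac{325}{36} + \frac{4}{231} = \frac{25073}{2772}$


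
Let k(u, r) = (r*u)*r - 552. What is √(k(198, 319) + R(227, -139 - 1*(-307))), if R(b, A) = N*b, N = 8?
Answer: √20149942 ≈ 4488.9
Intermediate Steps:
k(u, r) = -552 + u*r² (k(u, r) = u*r² - 552 = -552 + u*r²)
R(b, A) = 8*b
√(k(198, 319) + R(227, -139 - 1*(-307))) = √((-552 + 198*319²) + 8*227) = √((-552 + 198*101761) + 1816) = √((-552 + 20148678) + 1816) = √(20148126 + 1816) = √20149942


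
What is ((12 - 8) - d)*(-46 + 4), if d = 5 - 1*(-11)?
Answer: 504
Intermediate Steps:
d = 16 (d = 5 + 11 = 16)
((12 - 8) - d)*(-46 + 4) = ((12 - 8) - 1*16)*(-46 + 4) = (4 - 16)*(-42) = -12*(-42) = 504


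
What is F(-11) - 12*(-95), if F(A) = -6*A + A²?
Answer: 1327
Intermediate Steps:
F(A) = A² - 6*A
F(-11) - 12*(-95) = -11*(-6 - 11) - 12*(-95) = -11*(-17) + 1140 = 187 + 1140 = 1327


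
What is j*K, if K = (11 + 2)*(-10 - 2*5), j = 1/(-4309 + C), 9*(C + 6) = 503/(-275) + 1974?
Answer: 321750/5068639 ≈ 0.063479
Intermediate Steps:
C = 527497/2475 (C = -6 + (503/(-275) + 1974)/9 = -6 + (503*(-1/275) + 1974)/9 = -6 + (-503/275 + 1974)/9 = -6 + (⅑)*(542347/275) = -6 + 542347/2475 = 527497/2475 ≈ 213.13)
j = -2475/10137278 (j = 1/(-4309 + 527497/2475) = 1/(-10137278/2475) = -2475/10137278 ≈ -0.00024415)
K = -260 (K = 13*(-10 - 10) = 13*(-20) = -260)
j*K = -2475/10137278*(-260) = 321750/5068639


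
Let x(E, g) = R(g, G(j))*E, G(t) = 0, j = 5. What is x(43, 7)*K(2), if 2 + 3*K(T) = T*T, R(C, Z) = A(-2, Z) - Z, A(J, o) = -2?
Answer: -172/3 ≈ -57.333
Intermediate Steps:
R(C, Z) = -2 - Z
x(E, g) = -2*E (x(E, g) = (-2 - 1*0)*E = (-2 + 0)*E = -2*E)
K(T) = -2/3 + T**2/3 (K(T) = -2/3 + (T*T)/3 = -2/3 + T**2/3)
x(43, 7)*K(2) = (-2*43)*(-2/3 + (1/3)*2**2) = -86*(-2/3 + (1/3)*4) = -86*(-2/3 + 4/3) = -86*2/3 = -172/3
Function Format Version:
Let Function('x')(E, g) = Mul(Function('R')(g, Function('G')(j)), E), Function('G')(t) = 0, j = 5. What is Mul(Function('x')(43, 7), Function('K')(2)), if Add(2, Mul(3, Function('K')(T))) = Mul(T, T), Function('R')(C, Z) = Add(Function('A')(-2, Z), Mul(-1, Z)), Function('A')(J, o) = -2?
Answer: Rational(-172, 3) ≈ -57.333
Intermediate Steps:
Function('R')(C, Z) = Add(-2, Mul(-1, Z))
Function('x')(E, g) = Mul(-2, E) (Function('x')(E, g) = Mul(Add(-2, Mul(-1, 0)), E) = Mul(Add(-2, 0), E) = Mul(-2, E))
Function('K')(T) = Add(Rational(-2, 3), Mul(Rational(1, 3), Pow(T, 2))) (Function('K')(T) = Add(Rational(-2, 3), Mul(Rational(1, 3), Mul(T, T))) = Add(Rational(-2, 3), Mul(Rational(1, 3), Pow(T, 2))))
Mul(Function('x')(43, 7), Function('K')(2)) = Mul(Mul(-2, 43), Add(Rational(-2, 3), Mul(Rational(1, 3), Pow(2, 2)))) = Mul(-86, Add(Rational(-2, 3), Mul(Rational(1, 3), 4))) = Mul(-86, Add(Rational(-2, 3), Rational(4, 3))) = Mul(-86, Rational(2, 3)) = Rational(-172, 3)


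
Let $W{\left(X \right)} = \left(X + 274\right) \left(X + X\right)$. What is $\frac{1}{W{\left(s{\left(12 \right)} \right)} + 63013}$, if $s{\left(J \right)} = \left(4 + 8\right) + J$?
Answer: $\frac{1}{77317} \approx 1.2934 \cdot 10^{-5}$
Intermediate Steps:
$s{\left(J \right)} = 12 + J$
$W{\left(X \right)} = 2 X \left(274 + X\right)$ ($W{\left(X \right)} = \left(274 + X\right) 2 X = 2 X \left(274 + X\right)$)
$\frac{1}{W{\left(s{\left(12 \right)} \right)} + 63013} = \frac{1}{2 \left(12 + 12\right) \left(274 + \left(12 + 12\right)\right) + 63013} = \frac{1}{2 \cdot 24 \left(274 + 24\right) + 63013} = \frac{1}{2 \cdot 24 \cdot 298 + 63013} = \frac{1}{14304 + 63013} = \frac{1}{77317}$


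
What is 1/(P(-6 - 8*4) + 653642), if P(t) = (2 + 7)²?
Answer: 1/653723 ≈ 1.5297e-6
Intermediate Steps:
P(t) = 81 (P(t) = 9² = 81)
1/(P(-6 - 8*4) + 653642) = 1/(81 + 653642) = 1/653723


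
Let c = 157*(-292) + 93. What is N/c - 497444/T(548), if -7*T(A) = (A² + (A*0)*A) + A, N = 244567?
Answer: 21432863006/3441069963 ≈ 6.2285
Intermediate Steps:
c = -45751 (c = -45844 + 93 = -45751)
T(A) = -A/7 - A²/7 (T(A) = -((A² + (A*0)*A) + A)/7 = -((A² + 0*A) + A)/7 = -((A² + 0) + A)/7 = -(A² + A)/7 = -(A + A²)/7 = -A/7 - A²/7)
N/c - 497444/T(548) = 244567/(-45751) - 497444*(-7/(548*(1 + 548))) = 244567*(-1/45751) - 497444/((-⅐*548*549)) = -244567/45751 - 497444/(-300852/7) = -244567/45751 - 497444*(-7/300852) = -244567/45751 + 870527/75213 = 21432863006/3441069963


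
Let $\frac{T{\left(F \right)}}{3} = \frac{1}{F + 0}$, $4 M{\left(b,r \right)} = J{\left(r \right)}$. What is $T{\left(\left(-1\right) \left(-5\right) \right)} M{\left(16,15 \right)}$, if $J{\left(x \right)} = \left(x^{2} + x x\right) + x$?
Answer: $\frac{279}{4} \approx 69.75$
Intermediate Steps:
$J{\left(x \right)} = x + 2 x^{2}$ ($J{\left(x \right)} = \left(x^{2} + x^{2}\right) + x = 2 x^{2} + x = x + 2 x^{2}$)
$M{\left(b,r \right)} = \frac{r \left(1 + 2 r\right)}{4}$
$T{\left(F \right)} = \frac{3}{F}$ ($T{\left(F \right)} = \frac{3}{F + 0} = \frac{3}{F}$)
$T{\left(\left(-1\right) \left(-5\right) \right)} M{\left(16,15 \right)} = \frac{3}{\left(-1\right) \left(-5\right)} \frac{1}{4} \cdot 15 \left(1 + 2 \cdot 15\right) = \frac{3}{5} \cdot \frac{1}{4} \cdot 15 \left(1 + 30\right) = 3 \cdot \frac{1}{5} \cdot \frac{1}{4} \cdot 15 \cdot 31 = \frac{3}{5} \cdot \frac{465}{4} = \frac{279}{4}$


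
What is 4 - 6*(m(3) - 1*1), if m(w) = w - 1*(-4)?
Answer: -32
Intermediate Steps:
m(w) = 4 + w (m(w) = w + 4 = 4 + w)
4 - 6*(m(3) - 1*1) = 4 - 6*((4 + 3) - 1*1) = 4 - 6*(7 - 1) = 4 - 6*6 = 4 - 36 = -32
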